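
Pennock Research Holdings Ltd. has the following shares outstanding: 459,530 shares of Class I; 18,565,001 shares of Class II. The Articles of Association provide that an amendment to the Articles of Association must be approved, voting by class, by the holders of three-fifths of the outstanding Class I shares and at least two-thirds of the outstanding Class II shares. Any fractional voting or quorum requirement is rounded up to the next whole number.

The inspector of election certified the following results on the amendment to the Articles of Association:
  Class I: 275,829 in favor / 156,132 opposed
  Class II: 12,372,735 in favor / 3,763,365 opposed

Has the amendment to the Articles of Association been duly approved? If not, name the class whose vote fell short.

Not approved — the Class II shares did not give the required vote.

Class I: 3/5 of 459530 = 275718; 275,718 required, 275,829 in favor — approved.
Class II: 2/3 of 18565001 = 12376667.33, rounded up to 12376668; 12,376,668 required, 12,372,735 in favor — not approved.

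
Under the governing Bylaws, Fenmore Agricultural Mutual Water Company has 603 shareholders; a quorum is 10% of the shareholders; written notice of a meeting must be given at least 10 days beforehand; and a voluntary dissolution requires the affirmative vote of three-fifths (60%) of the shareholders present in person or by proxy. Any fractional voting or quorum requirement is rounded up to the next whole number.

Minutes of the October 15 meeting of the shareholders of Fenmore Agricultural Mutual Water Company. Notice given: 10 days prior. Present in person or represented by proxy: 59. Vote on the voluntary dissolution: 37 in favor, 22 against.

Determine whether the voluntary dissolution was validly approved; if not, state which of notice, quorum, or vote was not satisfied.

Invalid — quorum requirement not satisfied.

Notice: 10 days given; 10 required. Satisfied.
Quorum: 10% of 603 = 60.30, rounded up to 61; 59 present. Not satisfied.
Vote: requires three-fifths of those present (59); 3/5 of 59 = 35.40, rounded up to 36, so 36 needed; 37 in favor. Satisfied.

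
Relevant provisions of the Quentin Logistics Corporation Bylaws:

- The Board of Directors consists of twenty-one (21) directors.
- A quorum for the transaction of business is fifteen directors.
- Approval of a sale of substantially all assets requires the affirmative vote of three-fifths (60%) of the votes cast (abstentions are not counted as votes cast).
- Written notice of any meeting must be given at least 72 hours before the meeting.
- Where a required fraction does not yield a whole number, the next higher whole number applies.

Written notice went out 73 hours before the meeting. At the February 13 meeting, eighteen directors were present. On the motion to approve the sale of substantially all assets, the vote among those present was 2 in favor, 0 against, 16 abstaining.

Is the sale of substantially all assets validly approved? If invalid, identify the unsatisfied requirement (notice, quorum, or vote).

Valid — all requirements satisfied.

Notice: 73 hours given; 72 required (73 ≥ 72). Satisfied.
Quorum: 18 present; quorum is 15. Satisfied.
Vote: the sale of substantially all assets requires three-fifths of the votes cast (18 present − 16 abstaining = 2). 3/5 of 2 = 1.20, rounded up to 2, so 2 affirmative votes are needed; 2 voted in favor. Satisfied.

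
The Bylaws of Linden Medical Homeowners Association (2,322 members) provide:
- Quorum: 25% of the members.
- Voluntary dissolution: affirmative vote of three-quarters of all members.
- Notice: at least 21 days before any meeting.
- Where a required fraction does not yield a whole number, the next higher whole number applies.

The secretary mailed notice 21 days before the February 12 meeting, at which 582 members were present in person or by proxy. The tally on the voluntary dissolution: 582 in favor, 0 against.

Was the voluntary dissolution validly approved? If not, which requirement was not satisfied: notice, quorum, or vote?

Notice: 21 days given; 21 required. Satisfied.
Quorum: 25% of 2,322 = 580.50, rounded up to 581; 582 present. Satisfied.
Vote: requires three-fourths of all members (2,322); 3/4 of 2322 = 1741.50, rounded up to 1742, so 1,742 needed; 582 in favor. Not satisfied.

Invalid — vote requirement not satisfied.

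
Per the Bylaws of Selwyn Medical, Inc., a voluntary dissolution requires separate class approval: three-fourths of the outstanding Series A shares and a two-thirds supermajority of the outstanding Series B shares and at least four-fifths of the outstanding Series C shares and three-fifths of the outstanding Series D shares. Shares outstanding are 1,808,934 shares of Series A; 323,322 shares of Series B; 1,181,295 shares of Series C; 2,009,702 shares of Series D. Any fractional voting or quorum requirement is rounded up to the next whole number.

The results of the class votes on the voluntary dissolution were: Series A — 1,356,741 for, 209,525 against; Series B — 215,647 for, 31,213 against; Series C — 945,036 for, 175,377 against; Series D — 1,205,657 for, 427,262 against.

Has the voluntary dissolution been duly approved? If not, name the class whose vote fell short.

Not approved — the Series D shares did not give the required vote.

Series A: 3/4 of 1808934 = 1356700.50, rounded up to 1356701; 1,356,701 required, 1,356,741 in favor — approved.
Series B: 2/3 of 323322 = 215548; 215,548 required, 215,647 in favor — approved.
Series C: 4/5 of 1181295 = 945036; 945,036 required, 945,036 in favor — approved.
Series D: 3/5 of 2009702 = 1205821.20, rounded up to 1205822; 1,205,822 required, 1,205,657 in favor — not approved.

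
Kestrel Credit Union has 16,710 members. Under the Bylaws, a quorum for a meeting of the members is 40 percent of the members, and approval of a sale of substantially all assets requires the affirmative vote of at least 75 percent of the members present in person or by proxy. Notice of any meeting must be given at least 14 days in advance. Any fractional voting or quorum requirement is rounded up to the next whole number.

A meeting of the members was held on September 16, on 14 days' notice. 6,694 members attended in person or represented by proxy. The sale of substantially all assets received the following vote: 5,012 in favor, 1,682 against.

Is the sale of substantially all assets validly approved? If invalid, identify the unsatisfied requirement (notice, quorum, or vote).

Notice: 14 days given; 14 required. Satisfied.
Quorum: 40% of 16,710 = 6,684; 6,694 present. Satisfied.
Vote: requires three-fourths of those present (6,694); 3/4 of 6694 = 5020.50, rounded up to 5021, so 5,021 needed; 5,012 in favor. Not satisfied.

Invalid — vote requirement not satisfied.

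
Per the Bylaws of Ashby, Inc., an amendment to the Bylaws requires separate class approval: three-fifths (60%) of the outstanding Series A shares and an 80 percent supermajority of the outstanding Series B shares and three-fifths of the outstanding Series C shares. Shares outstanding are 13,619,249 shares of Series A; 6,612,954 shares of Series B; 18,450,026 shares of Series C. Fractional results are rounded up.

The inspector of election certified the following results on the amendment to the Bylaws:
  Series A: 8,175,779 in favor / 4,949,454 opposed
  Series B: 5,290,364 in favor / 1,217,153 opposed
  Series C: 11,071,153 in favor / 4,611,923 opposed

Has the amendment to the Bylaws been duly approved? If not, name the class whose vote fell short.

Approved — every class gave the required vote.

Series A: 3/5 of 13619249 = 8171549.40, rounded up to 8171550; 8,171,550 required, 8,175,779 in favor — approved.
Series B: 4/5 of 6612954 = 5290363.20, rounded up to 5290364; 5,290,364 required, 5,290,364 in favor — approved.
Series C: 3/5 of 18450026 = 11070015.60, rounded up to 11070016; 11,070,016 required, 11,071,153 in favor — approved.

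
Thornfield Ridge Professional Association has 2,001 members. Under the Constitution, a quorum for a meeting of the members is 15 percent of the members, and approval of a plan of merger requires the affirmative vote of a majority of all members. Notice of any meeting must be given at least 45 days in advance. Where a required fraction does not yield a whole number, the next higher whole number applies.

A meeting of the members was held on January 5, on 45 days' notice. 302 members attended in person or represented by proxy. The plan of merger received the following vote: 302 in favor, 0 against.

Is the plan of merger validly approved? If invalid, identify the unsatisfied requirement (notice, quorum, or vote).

Invalid — vote requirement not satisfied.

Notice: 45 days given; 45 required. Satisfied.
Quorum: 15% of 2,001 = 300.15, rounded up to 301; 302 present. Satisfied.
Vote: requires a majority of all members (2,001); a majority of 2001 is 1001, so 1,001 needed; 302 in favor. Not satisfied.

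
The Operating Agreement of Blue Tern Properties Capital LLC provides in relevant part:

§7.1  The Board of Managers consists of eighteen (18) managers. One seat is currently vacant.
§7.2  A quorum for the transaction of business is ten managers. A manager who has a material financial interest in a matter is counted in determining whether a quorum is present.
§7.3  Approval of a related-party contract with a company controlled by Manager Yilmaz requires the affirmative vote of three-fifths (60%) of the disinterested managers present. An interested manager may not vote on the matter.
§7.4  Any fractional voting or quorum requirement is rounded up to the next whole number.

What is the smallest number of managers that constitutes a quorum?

10

The quorum is fixed at 10.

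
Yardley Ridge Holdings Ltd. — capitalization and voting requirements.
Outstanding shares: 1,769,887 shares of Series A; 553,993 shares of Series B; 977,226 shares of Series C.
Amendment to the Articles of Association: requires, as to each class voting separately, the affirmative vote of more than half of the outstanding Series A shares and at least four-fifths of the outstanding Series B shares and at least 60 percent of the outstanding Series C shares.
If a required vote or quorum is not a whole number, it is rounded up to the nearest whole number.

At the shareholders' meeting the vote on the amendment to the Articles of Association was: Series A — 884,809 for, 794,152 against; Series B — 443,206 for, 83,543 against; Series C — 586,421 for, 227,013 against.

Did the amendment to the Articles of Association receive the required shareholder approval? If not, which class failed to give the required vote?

Series A: a majority of 1769887 is 884944; 884,944 required, 884,809 in favor — not approved.
Series B: 4/5 of 553993 = 443194.40, rounded up to 443195; 443,195 required, 443,206 in favor — approved.
Series C: 3/5 of 977226 = 586335.60, rounded up to 586336; 586,336 required, 586,421 in favor — approved.

Not approved — the Series A shares did not give the required vote.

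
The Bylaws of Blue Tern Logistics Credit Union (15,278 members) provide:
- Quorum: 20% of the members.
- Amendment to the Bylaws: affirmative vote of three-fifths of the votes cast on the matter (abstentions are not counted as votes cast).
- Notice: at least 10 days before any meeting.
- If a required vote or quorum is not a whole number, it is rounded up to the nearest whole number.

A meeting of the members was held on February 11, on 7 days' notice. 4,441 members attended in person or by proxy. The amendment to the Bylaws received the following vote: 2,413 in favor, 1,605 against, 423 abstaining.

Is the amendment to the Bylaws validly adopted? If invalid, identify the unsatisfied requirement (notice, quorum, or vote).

Notice: 7 days given; 10 required. Not satisfied.
Quorum: 20% of 15,278 = 3,055.60, rounded up to 3,056; 4,441 present. Satisfied.
Vote: requires three-fifths of the votes cast (4,441 − 423 abstaining = 4,018); 3/5 of 4018 = 2410.80, rounded up to 2411, so 2,411 needed; 2,413 in favor. Satisfied.

Invalid — notice requirement not satisfied.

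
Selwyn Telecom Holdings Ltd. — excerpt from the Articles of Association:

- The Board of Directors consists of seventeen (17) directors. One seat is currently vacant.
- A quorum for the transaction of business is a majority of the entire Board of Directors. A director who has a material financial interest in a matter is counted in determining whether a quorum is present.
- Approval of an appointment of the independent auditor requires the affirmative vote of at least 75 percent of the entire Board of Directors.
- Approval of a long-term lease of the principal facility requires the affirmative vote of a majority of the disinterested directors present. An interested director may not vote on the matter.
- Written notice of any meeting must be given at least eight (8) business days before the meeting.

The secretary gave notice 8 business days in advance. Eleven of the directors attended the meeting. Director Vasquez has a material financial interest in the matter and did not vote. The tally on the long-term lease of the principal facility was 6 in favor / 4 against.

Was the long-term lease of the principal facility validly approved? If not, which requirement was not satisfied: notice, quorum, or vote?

Notice: 8 business days given; 8 required (8 ≥ 8). Satisfied.
Quorum: 11 present (interested directors count toward quorum); quorum is 9. Satisfied.
Vote: the long-term lease of the principal facility requires a majority of the disinterested directors present (11 − 1 = 10). A majority of 10 is 6, so 6 affirmative votes are needed; 6 voted in favor. Satisfied.

Valid — all requirements satisfied.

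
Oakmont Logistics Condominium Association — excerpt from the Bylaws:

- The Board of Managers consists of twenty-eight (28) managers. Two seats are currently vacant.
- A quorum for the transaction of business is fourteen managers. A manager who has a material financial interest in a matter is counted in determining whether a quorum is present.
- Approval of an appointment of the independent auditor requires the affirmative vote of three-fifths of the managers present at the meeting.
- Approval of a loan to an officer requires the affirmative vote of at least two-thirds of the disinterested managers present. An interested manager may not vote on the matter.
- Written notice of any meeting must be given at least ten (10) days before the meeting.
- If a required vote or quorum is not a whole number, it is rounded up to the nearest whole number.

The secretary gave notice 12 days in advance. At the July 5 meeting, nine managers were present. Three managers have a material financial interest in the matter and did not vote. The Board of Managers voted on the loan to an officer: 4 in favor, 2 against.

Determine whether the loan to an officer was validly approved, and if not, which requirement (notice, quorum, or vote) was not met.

Notice: 12 days given; 10 required (12 ≥ 10). Satisfied.
Quorum: 9 present (interested managers count toward quorum); quorum is 14. Not satisfied.
Vote: the loan to an officer requires two-thirds of the disinterested managers present (9 − 3 = 6). 2/3 of 6 = 4, so 4 affirmative votes are needed; 4 voted in favor. Satisfied. (Moot — without a quorum no business can be validly transacted.)

Invalid — quorum requirement not satisfied.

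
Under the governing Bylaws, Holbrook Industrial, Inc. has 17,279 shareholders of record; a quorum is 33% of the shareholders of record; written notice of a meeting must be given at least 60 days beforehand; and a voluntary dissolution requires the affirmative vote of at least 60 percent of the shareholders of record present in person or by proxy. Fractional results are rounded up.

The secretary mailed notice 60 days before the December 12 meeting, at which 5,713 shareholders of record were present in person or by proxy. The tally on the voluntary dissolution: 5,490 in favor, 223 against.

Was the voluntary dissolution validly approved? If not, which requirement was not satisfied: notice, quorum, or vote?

Valid — all requirements satisfied.

Notice: 60 days given; 60 required. Satisfied.
Quorum: 33% of 17,279 = 5,702.07, rounded up to 5,703; 5,713 present. Satisfied.
Vote: requires three-fifths of those present (5,713); 3/5 of 5713 = 3427.80, rounded up to 3428, so 3,428 needed; 5,490 in favor. Satisfied.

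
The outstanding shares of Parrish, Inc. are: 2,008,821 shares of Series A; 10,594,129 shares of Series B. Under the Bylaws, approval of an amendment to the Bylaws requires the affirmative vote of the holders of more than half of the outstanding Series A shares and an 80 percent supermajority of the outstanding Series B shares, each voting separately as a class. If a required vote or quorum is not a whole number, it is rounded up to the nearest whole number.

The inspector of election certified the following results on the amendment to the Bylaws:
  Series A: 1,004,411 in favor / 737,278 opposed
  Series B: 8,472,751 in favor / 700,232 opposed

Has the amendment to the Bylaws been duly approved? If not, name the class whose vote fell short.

Series A: a majority of 2008821 is 1004411; 1,004,411 required, 1,004,411 in favor — approved.
Series B: 4/5 of 10594129 = 8475303.20, rounded up to 8475304; 8,475,304 required, 8,472,751 in favor — not approved.

Not approved — the Series B shares did not give the required vote.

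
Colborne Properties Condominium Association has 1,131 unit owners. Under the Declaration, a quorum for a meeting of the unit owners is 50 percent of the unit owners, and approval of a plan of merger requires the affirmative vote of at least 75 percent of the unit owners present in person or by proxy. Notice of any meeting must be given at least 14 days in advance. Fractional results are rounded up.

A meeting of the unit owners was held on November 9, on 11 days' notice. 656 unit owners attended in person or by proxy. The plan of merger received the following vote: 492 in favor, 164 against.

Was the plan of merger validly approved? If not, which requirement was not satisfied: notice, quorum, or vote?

Notice: 11 days given; 14 required. Not satisfied.
Quorum: 50% of 1,131 = 565.50, rounded up to 566; 656 present. Satisfied.
Vote: requires three-fourths of those present (656); 3/4 of 656 = 492, so 492 needed; 492 in favor. Satisfied.

Invalid — notice requirement not satisfied.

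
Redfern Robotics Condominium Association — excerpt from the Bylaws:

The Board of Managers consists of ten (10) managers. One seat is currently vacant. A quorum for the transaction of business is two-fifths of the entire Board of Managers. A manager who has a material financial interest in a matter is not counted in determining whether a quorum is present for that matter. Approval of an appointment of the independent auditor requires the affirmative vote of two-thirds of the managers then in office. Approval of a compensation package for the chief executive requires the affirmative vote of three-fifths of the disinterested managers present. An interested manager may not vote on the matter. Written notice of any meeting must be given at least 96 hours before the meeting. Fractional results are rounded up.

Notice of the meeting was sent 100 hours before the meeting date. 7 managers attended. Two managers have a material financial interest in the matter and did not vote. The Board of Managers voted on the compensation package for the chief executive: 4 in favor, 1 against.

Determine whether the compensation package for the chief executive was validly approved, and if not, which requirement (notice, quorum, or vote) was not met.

Valid — all requirements satisfied.

Notice: 100 hours given; 96 required (100 ≥ 96). Satisfied.
Quorum: 7 present, but the 2 interested managers do not count, leaving 5. Quorum is 4. Satisfied.
Vote: the compensation package for the chief executive requires three-fifths of the disinterested managers present (7 − 2 = 5). 3/5 of 5 = 3, so 3 affirmative votes are needed; 4 voted in favor. Satisfied.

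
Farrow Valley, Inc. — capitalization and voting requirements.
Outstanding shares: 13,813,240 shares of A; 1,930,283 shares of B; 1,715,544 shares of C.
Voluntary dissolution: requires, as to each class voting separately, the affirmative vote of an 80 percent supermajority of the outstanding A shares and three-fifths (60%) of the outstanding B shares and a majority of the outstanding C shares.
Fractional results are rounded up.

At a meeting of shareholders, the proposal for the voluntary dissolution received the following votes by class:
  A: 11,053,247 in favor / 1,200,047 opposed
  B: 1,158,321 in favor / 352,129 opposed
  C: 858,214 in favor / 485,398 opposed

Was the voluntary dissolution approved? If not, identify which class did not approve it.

A: 4/5 of 13813240 = 11050592; 11,050,592 required, 11,053,247 in favor — approved.
B: 3/5 of 1930283 = 1158169.80, rounded up to 1158170; 1,158,170 required, 1,158,321 in favor — approved.
C: a majority of 1715544 is 857773; 857,773 required, 858,214 in favor — approved.

Approved — every class gave the required vote.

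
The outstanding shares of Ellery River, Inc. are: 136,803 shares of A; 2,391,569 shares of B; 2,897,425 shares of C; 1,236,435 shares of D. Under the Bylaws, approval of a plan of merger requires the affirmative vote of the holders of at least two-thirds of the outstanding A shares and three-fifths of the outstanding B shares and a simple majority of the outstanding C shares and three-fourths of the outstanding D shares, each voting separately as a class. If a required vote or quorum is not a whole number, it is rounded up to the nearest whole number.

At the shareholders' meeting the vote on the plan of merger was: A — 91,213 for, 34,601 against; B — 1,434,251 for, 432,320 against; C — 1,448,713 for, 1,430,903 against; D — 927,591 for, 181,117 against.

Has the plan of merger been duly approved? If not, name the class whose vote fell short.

A: 2/3 of 136803 = 91202; 91,202 required, 91,213 in favor — approved.
B: 3/5 of 2391569 = 1434941.40, rounded up to 1434942; 1,434,942 required, 1,434,251 in favor — not approved.
C: a majority of 2897425 is 1448713; 1,448,713 required, 1,448,713 in favor — approved.
D: 3/4 of 1236435 = 927326.25, rounded up to 927327; 927,327 required, 927,591 in favor — approved.

Not approved — the B shares did not give the required vote.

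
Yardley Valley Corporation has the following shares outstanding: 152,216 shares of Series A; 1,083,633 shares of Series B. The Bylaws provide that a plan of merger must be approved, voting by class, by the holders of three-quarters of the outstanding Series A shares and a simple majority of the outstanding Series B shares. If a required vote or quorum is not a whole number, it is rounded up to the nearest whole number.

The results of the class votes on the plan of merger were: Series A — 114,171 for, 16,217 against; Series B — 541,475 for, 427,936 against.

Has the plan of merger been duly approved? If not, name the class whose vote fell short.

Not approved — the Series B shares did not give the required vote.

Series A: 3/4 of 152216 = 114162; 114,162 required, 114,171 in favor — approved.
Series B: a majority of 1083633 is 541817; 541,817 required, 541,475 in favor — not approved.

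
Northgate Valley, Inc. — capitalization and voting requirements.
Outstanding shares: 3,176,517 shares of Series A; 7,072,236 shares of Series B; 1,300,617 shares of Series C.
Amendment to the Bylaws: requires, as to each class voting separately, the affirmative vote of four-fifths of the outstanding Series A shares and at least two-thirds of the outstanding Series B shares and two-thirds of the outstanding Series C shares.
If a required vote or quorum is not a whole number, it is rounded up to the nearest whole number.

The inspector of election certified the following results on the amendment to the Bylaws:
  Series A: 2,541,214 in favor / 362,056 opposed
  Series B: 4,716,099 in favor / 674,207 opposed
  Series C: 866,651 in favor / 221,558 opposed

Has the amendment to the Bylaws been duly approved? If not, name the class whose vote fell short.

Series A: 4/5 of 3176517 = 2541213.60, rounded up to 2541214; 2,541,214 required, 2,541,214 in favor — approved.
Series B: 2/3 of 7072236 = 4714824; 4,714,824 required, 4,716,099 in favor — approved.
Series C: 2/3 of 1300617 = 867078; 867,078 required, 866,651 in favor — not approved.

Not approved — the Series C shares did not give the required vote.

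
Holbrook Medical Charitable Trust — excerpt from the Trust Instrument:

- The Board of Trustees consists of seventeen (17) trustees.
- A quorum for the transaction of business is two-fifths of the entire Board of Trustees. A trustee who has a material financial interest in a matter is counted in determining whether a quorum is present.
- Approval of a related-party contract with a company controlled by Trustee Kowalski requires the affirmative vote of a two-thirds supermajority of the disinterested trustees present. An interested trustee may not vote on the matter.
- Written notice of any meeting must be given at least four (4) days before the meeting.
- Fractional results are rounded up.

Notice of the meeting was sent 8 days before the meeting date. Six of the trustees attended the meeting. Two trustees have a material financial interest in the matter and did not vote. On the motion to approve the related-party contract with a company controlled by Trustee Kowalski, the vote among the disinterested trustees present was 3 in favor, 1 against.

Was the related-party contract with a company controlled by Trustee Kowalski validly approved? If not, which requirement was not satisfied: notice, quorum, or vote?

Invalid — quorum requirement not satisfied.

Notice: 8 days given; 4 required (8 ≥ 4). Satisfied.
Quorum: 6 present (interested trustees count toward quorum); quorum is 7. Not satisfied.
Vote: the related-party contract with a company controlled by Trustee Kowalski requires two-thirds of the disinterested trustees present (6 − 2 = 4). 2/3 of 4 = 2.67, rounded up to 3, so 3 affirmative votes are needed; 3 voted in favor. Satisfied. (Moot — without a quorum no business can be validly transacted.)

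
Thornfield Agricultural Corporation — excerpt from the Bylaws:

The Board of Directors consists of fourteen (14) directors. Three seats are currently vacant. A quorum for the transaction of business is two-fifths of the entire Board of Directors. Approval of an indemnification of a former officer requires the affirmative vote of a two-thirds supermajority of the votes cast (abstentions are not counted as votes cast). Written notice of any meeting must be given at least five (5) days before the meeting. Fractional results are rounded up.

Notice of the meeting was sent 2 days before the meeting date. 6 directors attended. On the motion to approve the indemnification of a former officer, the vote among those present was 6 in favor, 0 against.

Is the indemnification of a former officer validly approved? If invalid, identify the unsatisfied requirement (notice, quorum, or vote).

Invalid — notice requirement not satisfied.

Notice: 2 days given; 5 required (2 < 5). Not satisfied.
Quorum: 6 present; quorum is 6. Satisfied.
Vote: the indemnification of a former officer requires two-thirds of the votes cast (6). 2/3 of 6 = 4, so 4 affirmative votes are needed; 6 voted in favor. Satisfied.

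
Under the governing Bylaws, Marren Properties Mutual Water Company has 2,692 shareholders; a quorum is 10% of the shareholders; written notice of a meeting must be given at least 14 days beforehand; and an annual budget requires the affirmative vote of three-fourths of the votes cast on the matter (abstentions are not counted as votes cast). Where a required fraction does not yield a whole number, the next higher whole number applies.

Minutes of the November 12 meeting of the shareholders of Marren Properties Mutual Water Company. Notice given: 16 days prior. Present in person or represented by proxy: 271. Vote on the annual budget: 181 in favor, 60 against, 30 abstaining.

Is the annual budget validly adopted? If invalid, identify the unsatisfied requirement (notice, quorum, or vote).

Notice: 16 days given; 14 required. Satisfied.
Quorum: 10% of 2,692 = 269.20, rounded up to 270; 271 present. Satisfied.
Vote: requires three-fourths of the votes cast (271 − 30 abstaining = 241); 3/4 of 241 = 180.75, rounded up to 181, so 181 needed; 181 in favor. Satisfied.

Valid — all requirements satisfied.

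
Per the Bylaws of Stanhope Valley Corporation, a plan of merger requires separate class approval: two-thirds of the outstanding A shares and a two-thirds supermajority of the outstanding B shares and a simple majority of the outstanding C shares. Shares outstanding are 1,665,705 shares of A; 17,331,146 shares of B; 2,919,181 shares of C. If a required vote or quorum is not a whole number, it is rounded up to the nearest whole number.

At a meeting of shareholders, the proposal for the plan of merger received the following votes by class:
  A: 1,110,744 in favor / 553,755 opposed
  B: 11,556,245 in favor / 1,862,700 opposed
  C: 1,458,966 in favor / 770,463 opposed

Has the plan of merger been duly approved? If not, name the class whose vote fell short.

A: 2/3 of 1665705 = 1110470; 1,110,470 required, 1,110,744 in favor — approved.
B: 2/3 of 17331146 = 11554097.33, rounded up to 11554098; 11,554,098 required, 11,556,245 in favor — approved.
C: a majority of 2919181 is 1459591; 1,459,591 required, 1,458,966 in favor — not approved.

Not approved — the C shares did not give the required vote.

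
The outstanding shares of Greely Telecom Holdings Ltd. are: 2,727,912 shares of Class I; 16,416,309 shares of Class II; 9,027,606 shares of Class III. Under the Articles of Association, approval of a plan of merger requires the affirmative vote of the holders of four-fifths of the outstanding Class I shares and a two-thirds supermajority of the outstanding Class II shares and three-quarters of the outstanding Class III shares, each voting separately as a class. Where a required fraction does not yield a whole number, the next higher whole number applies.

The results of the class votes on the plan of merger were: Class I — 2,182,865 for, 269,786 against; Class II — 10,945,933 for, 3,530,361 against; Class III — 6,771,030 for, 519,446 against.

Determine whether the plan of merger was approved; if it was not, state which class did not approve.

Class I: 4/5 of 2727912 = 2182329.60, rounded up to 2182330; 2,182,330 required, 2,182,865 in favor — approved.
Class II: 2/3 of 16416309 = 10944206; 10,944,206 required, 10,945,933 in favor — approved.
Class III: 3/4 of 9027606 = 6770704.50, rounded up to 6770705; 6,770,705 required, 6,771,030 in favor — approved.

Approved — every class gave the required vote.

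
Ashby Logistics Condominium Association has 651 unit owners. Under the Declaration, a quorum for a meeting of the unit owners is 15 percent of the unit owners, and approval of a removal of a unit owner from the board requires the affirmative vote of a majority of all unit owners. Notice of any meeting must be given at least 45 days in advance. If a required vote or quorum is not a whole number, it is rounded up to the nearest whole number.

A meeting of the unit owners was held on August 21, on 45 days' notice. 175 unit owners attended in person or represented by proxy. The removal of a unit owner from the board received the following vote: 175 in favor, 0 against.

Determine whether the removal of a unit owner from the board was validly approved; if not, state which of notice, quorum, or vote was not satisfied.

Invalid — vote requirement not satisfied.

Notice: 45 days given; 45 required. Satisfied.
Quorum: 15% of 651 = 97.65, rounded up to 98; 175 present. Satisfied.
Vote: requires a majority of all unit owners (651); a majority of 651 is 326, so 326 needed; 175 in favor. Not satisfied.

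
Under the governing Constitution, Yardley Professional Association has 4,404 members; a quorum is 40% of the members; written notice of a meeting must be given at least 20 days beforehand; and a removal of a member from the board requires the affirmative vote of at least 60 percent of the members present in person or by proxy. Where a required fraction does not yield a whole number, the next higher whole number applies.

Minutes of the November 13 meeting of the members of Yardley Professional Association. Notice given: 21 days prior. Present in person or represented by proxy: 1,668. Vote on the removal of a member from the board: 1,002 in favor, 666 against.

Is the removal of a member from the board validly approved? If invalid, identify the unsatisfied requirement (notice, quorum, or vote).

Invalid — quorum requirement not satisfied.

Notice: 21 days given; 20 required. Satisfied.
Quorum: 40% of 4,404 = 1,761.60, rounded up to 1,762; 1,668 present. Not satisfied.
Vote: requires three-fifths of those present (1,668); 3/5 of 1668 = 1000.80, rounded up to 1001, so 1,001 needed; 1,002 in favor. Satisfied.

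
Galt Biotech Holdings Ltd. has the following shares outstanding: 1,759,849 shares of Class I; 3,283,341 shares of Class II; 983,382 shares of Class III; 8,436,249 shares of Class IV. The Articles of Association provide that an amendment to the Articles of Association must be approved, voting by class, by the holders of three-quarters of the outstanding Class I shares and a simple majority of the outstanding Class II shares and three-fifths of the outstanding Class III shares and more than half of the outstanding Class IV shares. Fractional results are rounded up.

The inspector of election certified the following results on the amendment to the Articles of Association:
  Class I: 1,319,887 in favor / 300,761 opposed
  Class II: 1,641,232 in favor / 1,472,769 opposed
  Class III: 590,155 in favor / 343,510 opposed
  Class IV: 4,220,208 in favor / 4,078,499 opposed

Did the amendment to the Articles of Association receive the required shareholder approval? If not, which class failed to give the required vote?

Class I: 3/4 of 1759849 = 1319886.75, rounded up to 1319887; 1,319,887 required, 1,319,887 in favor — approved.
Class II: a majority of 3283341 is 1641671; 1,641,671 required, 1,641,232 in favor — not approved.
Class III: 3/5 of 983382 = 590029.20, rounded up to 590030; 590,030 required, 590,155 in favor — approved.
Class IV: a majority of 8436249 is 4218125; 4,218,125 required, 4,220,208 in favor — approved.

Not approved — the Class II shares did not give the required vote.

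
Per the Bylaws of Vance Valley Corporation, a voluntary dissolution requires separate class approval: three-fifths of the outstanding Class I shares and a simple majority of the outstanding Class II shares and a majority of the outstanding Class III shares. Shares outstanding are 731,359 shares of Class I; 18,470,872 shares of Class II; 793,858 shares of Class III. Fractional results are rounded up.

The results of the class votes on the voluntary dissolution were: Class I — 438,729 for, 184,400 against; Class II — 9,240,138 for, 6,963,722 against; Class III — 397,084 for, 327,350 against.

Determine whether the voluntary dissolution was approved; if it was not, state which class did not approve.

Not approved — the Class I shares did not give the required vote.

Class I: 3/5 of 731359 = 438815.40, rounded up to 438816; 438,816 required, 438,729 in favor — not approved.
Class II: a majority of 18470872 is 9235437; 9,235,437 required, 9,240,138 in favor — approved.
Class III: a majority of 793858 is 396930; 396,930 required, 397,084 in favor — approved.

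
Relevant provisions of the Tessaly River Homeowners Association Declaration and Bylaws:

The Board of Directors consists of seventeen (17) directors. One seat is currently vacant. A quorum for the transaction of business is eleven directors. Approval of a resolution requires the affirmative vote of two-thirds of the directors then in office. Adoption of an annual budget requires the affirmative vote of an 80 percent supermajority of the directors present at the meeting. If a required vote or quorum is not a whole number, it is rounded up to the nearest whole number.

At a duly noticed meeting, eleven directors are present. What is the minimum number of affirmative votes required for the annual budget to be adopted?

The annual budget requires four-fifths of the directors present (11).
4/5 of 11 = 8.80, rounded up to 9.

9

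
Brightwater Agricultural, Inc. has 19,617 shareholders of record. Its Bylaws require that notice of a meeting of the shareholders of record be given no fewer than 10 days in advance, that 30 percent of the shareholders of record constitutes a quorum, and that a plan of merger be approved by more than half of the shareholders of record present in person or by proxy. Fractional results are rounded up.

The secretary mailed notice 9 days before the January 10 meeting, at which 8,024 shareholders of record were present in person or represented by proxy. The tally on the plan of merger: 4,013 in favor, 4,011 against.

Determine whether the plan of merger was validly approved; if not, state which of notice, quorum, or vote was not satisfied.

Invalid — notice requirement not satisfied.

Notice: 9 days given; 10 required. Not satisfied.
Quorum: 30% of 19,617 = 5,885.10, rounded up to 5,886; 8,024 present. Satisfied.
Vote: requires a majority of those present (8,024); a majority of 8024 is 4013, so 4,013 needed; 4,013 in favor. Satisfied.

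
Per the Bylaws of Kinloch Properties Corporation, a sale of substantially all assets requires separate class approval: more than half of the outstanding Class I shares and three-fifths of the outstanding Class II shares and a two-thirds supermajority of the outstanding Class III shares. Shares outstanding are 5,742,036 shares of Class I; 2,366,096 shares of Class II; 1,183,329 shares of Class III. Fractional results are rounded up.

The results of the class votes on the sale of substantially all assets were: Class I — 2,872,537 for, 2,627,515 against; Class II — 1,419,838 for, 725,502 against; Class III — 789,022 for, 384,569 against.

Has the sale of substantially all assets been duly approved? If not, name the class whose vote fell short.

Approved — every class gave the required vote.

Class I: a majority of 5742036 is 2871019; 2,871,019 required, 2,872,537 in favor — approved.
Class II: 3/5 of 2366096 = 1419657.60, rounded up to 1419658; 1,419,658 required, 1,419,838 in favor — approved.
Class III: 2/3 of 1183329 = 788886; 788,886 required, 789,022 in favor — approved.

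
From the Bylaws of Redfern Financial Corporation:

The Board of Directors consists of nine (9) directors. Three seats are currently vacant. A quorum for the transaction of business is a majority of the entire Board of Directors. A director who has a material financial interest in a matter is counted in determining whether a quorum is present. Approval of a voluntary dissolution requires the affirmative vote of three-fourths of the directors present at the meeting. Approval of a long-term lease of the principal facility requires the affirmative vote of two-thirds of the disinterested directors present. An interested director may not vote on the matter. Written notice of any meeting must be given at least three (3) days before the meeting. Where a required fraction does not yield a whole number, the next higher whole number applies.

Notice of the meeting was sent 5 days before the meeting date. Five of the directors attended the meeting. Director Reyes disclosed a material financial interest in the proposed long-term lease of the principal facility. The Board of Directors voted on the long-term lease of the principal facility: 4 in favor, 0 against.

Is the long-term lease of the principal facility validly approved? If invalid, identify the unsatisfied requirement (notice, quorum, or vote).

Notice: 5 days given; 3 required (5 ≥ 3). Satisfied.
Quorum: 5 present (interested directors count toward quorum); quorum is 5. Satisfied.
Vote: the long-term lease of the principal facility requires two-thirds of the disinterested directors present (5 − 1 = 4). 2/3 of 4 = 2.67, rounded up to 3, so 3 affirmative votes are needed; 4 voted in favor. Satisfied.

Valid — all requirements satisfied.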